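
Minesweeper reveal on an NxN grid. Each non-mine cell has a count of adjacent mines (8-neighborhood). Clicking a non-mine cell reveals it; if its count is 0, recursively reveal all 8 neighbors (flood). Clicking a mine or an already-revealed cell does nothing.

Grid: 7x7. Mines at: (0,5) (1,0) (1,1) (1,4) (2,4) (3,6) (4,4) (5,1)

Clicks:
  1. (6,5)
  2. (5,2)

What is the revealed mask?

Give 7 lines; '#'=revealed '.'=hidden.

Click 1 (6,5) count=0: revealed 12 new [(4,5) (4,6) (5,2) (5,3) (5,4) (5,5) (5,6) (6,2) (6,3) (6,4) (6,5) (6,6)] -> total=12
Click 2 (5,2) count=1: revealed 0 new [(none)] -> total=12

Answer: .......
.......
.......
.......
.....##
..#####
..#####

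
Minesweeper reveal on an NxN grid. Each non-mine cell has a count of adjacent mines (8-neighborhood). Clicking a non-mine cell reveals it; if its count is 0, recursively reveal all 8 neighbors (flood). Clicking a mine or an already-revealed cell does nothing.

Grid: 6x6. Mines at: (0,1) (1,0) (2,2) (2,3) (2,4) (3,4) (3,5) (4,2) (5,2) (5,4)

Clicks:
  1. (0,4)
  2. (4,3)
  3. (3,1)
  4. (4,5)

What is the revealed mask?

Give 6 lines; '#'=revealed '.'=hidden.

Answer: ..####
..####
......
.#....
...#.#
......

Derivation:
Click 1 (0,4) count=0: revealed 8 new [(0,2) (0,3) (0,4) (0,5) (1,2) (1,3) (1,4) (1,5)] -> total=8
Click 2 (4,3) count=4: revealed 1 new [(4,3)] -> total=9
Click 3 (3,1) count=2: revealed 1 new [(3,1)] -> total=10
Click 4 (4,5) count=3: revealed 1 new [(4,5)] -> total=11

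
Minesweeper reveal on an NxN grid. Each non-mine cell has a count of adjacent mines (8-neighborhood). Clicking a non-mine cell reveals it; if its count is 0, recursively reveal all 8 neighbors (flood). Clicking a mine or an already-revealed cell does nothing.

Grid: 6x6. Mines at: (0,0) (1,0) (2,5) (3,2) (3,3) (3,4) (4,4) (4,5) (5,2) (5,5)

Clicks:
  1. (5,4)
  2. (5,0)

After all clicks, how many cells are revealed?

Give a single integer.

Click 1 (5,4) count=3: revealed 1 new [(5,4)] -> total=1
Click 2 (5,0) count=0: revealed 8 new [(2,0) (2,1) (3,0) (3,1) (4,0) (4,1) (5,0) (5,1)] -> total=9

Answer: 9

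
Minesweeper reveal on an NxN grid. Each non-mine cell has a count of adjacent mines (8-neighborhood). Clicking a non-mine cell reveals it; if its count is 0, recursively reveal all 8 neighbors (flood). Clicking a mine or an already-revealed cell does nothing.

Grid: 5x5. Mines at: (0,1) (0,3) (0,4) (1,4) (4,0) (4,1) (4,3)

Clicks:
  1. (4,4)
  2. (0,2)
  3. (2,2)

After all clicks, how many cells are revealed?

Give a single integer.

Click 1 (4,4) count=1: revealed 1 new [(4,4)] -> total=1
Click 2 (0,2) count=2: revealed 1 new [(0,2)] -> total=2
Click 3 (2,2) count=0: revealed 12 new [(1,0) (1,1) (1,2) (1,3) (2,0) (2,1) (2,2) (2,3) (3,0) (3,1) (3,2) (3,3)] -> total=14

Answer: 14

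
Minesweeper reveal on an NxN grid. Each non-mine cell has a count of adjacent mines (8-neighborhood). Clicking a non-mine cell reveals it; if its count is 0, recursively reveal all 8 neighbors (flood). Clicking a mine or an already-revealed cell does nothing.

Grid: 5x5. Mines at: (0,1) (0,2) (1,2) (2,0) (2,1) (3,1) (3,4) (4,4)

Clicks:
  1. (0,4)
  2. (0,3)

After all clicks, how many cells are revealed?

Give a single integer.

Answer: 6

Derivation:
Click 1 (0,4) count=0: revealed 6 new [(0,3) (0,4) (1,3) (1,4) (2,3) (2,4)] -> total=6
Click 2 (0,3) count=2: revealed 0 new [(none)] -> total=6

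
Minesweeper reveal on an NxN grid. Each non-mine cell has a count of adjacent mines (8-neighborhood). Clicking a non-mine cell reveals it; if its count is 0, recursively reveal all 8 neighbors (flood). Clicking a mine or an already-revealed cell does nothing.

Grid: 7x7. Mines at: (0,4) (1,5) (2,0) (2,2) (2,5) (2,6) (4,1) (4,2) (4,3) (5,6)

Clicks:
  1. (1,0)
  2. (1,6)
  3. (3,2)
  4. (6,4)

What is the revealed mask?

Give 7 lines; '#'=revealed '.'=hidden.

Answer: .......
#.....#
.......
..#....
.......
######.
######.

Derivation:
Click 1 (1,0) count=1: revealed 1 new [(1,0)] -> total=1
Click 2 (1,6) count=3: revealed 1 new [(1,6)] -> total=2
Click 3 (3,2) count=4: revealed 1 new [(3,2)] -> total=3
Click 4 (6,4) count=0: revealed 12 new [(5,0) (5,1) (5,2) (5,3) (5,4) (5,5) (6,0) (6,1) (6,2) (6,3) (6,4) (6,5)] -> total=15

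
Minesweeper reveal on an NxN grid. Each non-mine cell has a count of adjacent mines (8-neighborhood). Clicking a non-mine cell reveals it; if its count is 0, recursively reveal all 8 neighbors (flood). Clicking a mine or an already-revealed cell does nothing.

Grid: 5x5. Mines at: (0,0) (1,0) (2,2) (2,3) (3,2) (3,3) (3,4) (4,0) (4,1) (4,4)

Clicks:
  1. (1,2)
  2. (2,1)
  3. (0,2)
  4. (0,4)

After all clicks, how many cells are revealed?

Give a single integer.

Click 1 (1,2) count=2: revealed 1 new [(1,2)] -> total=1
Click 2 (2,1) count=3: revealed 1 new [(2,1)] -> total=2
Click 3 (0,2) count=0: revealed 7 new [(0,1) (0,2) (0,3) (0,4) (1,1) (1,3) (1,4)] -> total=9
Click 4 (0,4) count=0: revealed 0 new [(none)] -> total=9

Answer: 9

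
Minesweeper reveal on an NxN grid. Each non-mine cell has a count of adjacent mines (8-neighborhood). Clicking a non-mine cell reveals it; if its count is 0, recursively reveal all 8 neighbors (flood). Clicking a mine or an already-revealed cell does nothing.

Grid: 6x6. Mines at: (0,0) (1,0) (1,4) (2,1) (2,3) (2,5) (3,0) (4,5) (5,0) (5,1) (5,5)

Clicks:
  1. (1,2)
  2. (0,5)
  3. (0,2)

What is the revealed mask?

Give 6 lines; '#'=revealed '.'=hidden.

Click 1 (1,2) count=2: revealed 1 new [(1,2)] -> total=1
Click 2 (0,5) count=1: revealed 1 new [(0,5)] -> total=2
Click 3 (0,2) count=0: revealed 5 new [(0,1) (0,2) (0,3) (1,1) (1,3)] -> total=7

Answer: .###.#
.###..
......
......
......
......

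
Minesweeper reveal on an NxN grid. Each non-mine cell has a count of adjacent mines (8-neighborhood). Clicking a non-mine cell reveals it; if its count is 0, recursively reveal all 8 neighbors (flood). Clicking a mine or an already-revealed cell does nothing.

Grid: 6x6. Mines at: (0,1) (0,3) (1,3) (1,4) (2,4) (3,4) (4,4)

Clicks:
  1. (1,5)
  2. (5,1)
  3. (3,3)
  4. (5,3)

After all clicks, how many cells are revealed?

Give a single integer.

Answer: 20

Derivation:
Click 1 (1,5) count=2: revealed 1 new [(1,5)] -> total=1
Click 2 (5,1) count=0: revealed 19 new [(1,0) (1,1) (1,2) (2,0) (2,1) (2,2) (2,3) (3,0) (3,1) (3,2) (3,3) (4,0) (4,1) (4,2) (4,3) (5,0) (5,1) (5,2) (5,3)] -> total=20
Click 3 (3,3) count=3: revealed 0 new [(none)] -> total=20
Click 4 (5,3) count=1: revealed 0 new [(none)] -> total=20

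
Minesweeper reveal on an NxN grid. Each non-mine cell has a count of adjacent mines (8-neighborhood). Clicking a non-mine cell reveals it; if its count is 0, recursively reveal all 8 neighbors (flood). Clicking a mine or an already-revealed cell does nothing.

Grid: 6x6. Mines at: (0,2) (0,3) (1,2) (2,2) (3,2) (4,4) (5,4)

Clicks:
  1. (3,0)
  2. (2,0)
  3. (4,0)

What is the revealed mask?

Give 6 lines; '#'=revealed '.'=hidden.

Click 1 (3,0) count=0: revealed 16 new [(0,0) (0,1) (1,0) (1,1) (2,0) (2,1) (3,0) (3,1) (4,0) (4,1) (4,2) (4,3) (5,0) (5,1) (5,2) (5,3)] -> total=16
Click 2 (2,0) count=0: revealed 0 new [(none)] -> total=16
Click 3 (4,0) count=0: revealed 0 new [(none)] -> total=16

Answer: ##....
##....
##....
##....
####..
####..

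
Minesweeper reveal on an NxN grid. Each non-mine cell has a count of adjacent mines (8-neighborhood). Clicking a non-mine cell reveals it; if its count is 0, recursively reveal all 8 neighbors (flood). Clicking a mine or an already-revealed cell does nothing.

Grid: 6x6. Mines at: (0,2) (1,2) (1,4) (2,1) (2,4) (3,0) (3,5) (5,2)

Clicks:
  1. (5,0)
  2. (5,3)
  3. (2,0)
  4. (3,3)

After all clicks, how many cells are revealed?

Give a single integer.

Click 1 (5,0) count=0: revealed 4 new [(4,0) (4,1) (5,0) (5,1)] -> total=4
Click 2 (5,3) count=1: revealed 1 new [(5,3)] -> total=5
Click 3 (2,0) count=2: revealed 1 new [(2,0)] -> total=6
Click 4 (3,3) count=1: revealed 1 new [(3,3)] -> total=7

Answer: 7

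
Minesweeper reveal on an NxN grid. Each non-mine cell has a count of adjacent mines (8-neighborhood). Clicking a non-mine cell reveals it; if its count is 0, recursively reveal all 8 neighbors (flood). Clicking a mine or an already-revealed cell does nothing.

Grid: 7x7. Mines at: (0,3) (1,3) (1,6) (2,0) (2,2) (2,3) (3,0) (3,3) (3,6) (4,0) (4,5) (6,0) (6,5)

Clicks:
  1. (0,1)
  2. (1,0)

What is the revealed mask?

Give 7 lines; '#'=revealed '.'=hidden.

Click 1 (0,1) count=0: revealed 6 new [(0,0) (0,1) (0,2) (1,0) (1,1) (1,2)] -> total=6
Click 2 (1,0) count=1: revealed 0 new [(none)] -> total=6

Answer: ###....
###....
.......
.......
.......
.......
.......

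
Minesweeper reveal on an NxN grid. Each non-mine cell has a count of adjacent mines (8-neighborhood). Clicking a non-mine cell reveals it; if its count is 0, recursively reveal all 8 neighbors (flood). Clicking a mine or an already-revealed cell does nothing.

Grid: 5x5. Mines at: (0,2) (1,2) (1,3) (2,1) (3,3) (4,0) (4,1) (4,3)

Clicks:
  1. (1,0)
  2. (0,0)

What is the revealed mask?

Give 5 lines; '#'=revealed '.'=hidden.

Click 1 (1,0) count=1: revealed 1 new [(1,0)] -> total=1
Click 2 (0,0) count=0: revealed 3 new [(0,0) (0,1) (1,1)] -> total=4

Answer: ##...
##...
.....
.....
.....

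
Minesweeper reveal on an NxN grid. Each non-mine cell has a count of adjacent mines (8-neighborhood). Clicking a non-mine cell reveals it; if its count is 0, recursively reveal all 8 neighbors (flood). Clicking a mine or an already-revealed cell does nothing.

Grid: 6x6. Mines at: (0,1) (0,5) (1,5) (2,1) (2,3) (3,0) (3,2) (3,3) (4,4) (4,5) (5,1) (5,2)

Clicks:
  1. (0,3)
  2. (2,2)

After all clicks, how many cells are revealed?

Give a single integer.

Click 1 (0,3) count=0: revealed 6 new [(0,2) (0,3) (0,4) (1,2) (1,3) (1,4)] -> total=6
Click 2 (2,2) count=4: revealed 1 new [(2,2)] -> total=7

Answer: 7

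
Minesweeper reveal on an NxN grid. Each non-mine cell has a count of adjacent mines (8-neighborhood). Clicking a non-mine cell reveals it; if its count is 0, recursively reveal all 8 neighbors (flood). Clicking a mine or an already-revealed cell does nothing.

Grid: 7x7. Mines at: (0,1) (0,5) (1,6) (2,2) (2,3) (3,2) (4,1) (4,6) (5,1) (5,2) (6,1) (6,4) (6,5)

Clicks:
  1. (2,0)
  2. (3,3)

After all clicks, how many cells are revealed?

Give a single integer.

Answer: 7

Derivation:
Click 1 (2,0) count=0: revealed 6 new [(1,0) (1,1) (2,0) (2,1) (3,0) (3,1)] -> total=6
Click 2 (3,3) count=3: revealed 1 new [(3,3)] -> total=7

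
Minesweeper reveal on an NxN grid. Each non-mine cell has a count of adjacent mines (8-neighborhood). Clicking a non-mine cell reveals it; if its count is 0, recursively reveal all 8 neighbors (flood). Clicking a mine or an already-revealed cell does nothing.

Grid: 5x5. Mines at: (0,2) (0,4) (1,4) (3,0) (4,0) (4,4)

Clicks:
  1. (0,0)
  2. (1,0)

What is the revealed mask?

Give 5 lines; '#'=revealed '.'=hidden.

Click 1 (0,0) count=0: revealed 6 new [(0,0) (0,1) (1,0) (1,1) (2,0) (2,1)] -> total=6
Click 2 (1,0) count=0: revealed 0 new [(none)] -> total=6

Answer: ##...
##...
##...
.....
.....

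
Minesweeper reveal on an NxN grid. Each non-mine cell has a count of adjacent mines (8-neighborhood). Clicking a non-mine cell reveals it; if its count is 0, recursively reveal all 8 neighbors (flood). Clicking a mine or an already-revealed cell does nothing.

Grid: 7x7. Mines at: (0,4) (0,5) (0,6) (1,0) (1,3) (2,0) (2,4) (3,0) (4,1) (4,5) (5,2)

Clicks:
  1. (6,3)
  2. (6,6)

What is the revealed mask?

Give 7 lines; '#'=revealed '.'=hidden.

Answer: .......
.......
.......
.......
.......
...####
...####

Derivation:
Click 1 (6,3) count=1: revealed 1 new [(6,3)] -> total=1
Click 2 (6,6) count=0: revealed 7 new [(5,3) (5,4) (5,5) (5,6) (6,4) (6,5) (6,6)] -> total=8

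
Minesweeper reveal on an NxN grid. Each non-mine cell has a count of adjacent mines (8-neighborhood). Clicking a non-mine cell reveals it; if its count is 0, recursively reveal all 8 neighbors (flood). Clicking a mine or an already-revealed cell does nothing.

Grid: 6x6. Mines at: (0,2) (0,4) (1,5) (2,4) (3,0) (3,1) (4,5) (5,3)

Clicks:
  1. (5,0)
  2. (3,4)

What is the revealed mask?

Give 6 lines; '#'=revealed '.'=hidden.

Click 1 (5,0) count=0: revealed 6 new [(4,0) (4,1) (4,2) (5,0) (5,1) (5,2)] -> total=6
Click 2 (3,4) count=2: revealed 1 new [(3,4)] -> total=7

Answer: ......
......
......
....#.
###...
###...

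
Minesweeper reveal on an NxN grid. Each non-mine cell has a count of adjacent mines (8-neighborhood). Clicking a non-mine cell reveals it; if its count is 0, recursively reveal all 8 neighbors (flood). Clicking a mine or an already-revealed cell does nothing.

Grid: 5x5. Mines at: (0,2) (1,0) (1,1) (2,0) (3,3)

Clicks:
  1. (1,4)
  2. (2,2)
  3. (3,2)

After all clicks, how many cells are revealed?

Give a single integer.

Answer: 8

Derivation:
Click 1 (1,4) count=0: revealed 6 new [(0,3) (0,4) (1,3) (1,4) (2,3) (2,4)] -> total=6
Click 2 (2,2) count=2: revealed 1 new [(2,2)] -> total=7
Click 3 (3,2) count=1: revealed 1 new [(3,2)] -> total=8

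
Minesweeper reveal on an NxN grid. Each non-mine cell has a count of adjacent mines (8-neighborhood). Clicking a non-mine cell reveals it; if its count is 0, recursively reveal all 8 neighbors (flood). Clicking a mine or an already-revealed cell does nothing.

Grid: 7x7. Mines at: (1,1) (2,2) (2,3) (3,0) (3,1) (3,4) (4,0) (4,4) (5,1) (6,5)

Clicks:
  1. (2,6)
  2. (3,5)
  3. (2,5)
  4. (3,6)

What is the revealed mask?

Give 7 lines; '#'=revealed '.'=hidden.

Click 1 (2,6) count=0: revealed 19 new [(0,2) (0,3) (0,4) (0,5) (0,6) (1,2) (1,3) (1,4) (1,5) (1,6) (2,4) (2,5) (2,6) (3,5) (3,6) (4,5) (4,6) (5,5) (5,6)] -> total=19
Click 2 (3,5) count=2: revealed 0 new [(none)] -> total=19
Click 3 (2,5) count=1: revealed 0 new [(none)] -> total=19
Click 4 (3,6) count=0: revealed 0 new [(none)] -> total=19

Answer: ..#####
..#####
....###
.....##
.....##
.....##
.......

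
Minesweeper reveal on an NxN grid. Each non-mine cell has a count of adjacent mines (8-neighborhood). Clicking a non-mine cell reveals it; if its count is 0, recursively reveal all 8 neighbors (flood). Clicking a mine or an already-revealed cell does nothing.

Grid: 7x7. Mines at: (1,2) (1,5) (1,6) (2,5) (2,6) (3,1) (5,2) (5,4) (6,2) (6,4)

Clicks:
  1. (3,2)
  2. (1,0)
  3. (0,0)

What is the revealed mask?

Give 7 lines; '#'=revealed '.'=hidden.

Answer: ##.....
##.....
##.....
..#....
.......
.......
.......

Derivation:
Click 1 (3,2) count=1: revealed 1 new [(3,2)] -> total=1
Click 2 (1,0) count=0: revealed 6 new [(0,0) (0,1) (1,0) (1,1) (2,0) (2,1)] -> total=7
Click 3 (0,0) count=0: revealed 0 new [(none)] -> total=7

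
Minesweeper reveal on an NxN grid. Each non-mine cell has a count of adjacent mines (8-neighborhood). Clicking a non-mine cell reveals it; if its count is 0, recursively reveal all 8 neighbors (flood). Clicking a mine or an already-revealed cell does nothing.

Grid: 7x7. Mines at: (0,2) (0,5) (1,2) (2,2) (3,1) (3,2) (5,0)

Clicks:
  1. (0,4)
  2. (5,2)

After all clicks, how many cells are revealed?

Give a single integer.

Answer: 31

Derivation:
Click 1 (0,4) count=1: revealed 1 new [(0,4)] -> total=1
Click 2 (5,2) count=0: revealed 30 new [(1,3) (1,4) (1,5) (1,6) (2,3) (2,4) (2,5) (2,6) (3,3) (3,4) (3,5) (3,6) (4,1) (4,2) (4,3) (4,4) (4,5) (4,6) (5,1) (5,2) (5,3) (5,4) (5,5) (5,6) (6,1) (6,2) (6,3) (6,4) (6,5) (6,6)] -> total=31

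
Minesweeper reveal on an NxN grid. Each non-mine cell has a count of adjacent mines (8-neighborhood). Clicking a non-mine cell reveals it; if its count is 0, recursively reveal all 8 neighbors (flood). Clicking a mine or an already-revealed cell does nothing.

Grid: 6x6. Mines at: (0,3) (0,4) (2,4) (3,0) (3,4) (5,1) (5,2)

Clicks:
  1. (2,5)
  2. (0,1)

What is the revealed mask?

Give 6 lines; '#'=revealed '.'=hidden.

Answer: ###...
####..
####.#
.###..
.###..
......

Derivation:
Click 1 (2,5) count=2: revealed 1 new [(2,5)] -> total=1
Click 2 (0,1) count=0: revealed 17 new [(0,0) (0,1) (0,2) (1,0) (1,1) (1,2) (1,3) (2,0) (2,1) (2,2) (2,3) (3,1) (3,2) (3,3) (4,1) (4,2) (4,3)] -> total=18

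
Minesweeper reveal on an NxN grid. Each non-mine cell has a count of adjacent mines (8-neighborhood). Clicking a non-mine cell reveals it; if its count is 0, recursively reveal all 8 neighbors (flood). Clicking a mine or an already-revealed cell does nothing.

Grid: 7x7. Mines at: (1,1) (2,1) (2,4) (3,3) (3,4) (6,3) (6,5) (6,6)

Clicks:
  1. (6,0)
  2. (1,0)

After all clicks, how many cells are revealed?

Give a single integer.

Click 1 (6,0) count=0: revealed 12 new [(3,0) (3,1) (3,2) (4,0) (4,1) (4,2) (5,0) (5,1) (5,2) (6,0) (6,1) (6,2)] -> total=12
Click 2 (1,0) count=2: revealed 1 new [(1,0)] -> total=13

Answer: 13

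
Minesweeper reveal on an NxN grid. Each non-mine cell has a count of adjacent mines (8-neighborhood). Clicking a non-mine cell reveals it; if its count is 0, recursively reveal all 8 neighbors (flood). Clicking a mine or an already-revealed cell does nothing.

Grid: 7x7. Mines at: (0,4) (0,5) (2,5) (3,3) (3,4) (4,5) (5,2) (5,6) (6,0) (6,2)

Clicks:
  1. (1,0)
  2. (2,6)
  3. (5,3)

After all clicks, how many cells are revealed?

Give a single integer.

Answer: 22

Derivation:
Click 1 (1,0) count=0: revealed 20 new [(0,0) (0,1) (0,2) (0,3) (1,0) (1,1) (1,2) (1,3) (2,0) (2,1) (2,2) (2,3) (3,0) (3,1) (3,2) (4,0) (4,1) (4,2) (5,0) (5,1)] -> total=20
Click 2 (2,6) count=1: revealed 1 new [(2,6)] -> total=21
Click 3 (5,3) count=2: revealed 1 new [(5,3)] -> total=22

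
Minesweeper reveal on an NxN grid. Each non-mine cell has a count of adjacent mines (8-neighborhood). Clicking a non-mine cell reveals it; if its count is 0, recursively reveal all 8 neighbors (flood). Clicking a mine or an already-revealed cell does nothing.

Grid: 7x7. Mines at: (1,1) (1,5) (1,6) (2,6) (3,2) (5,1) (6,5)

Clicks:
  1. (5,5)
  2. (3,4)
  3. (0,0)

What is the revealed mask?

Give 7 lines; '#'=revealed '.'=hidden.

Click 1 (5,5) count=1: revealed 1 new [(5,5)] -> total=1
Click 2 (3,4) count=0: revealed 19 new [(2,3) (2,4) (2,5) (3,3) (3,4) (3,5) (3,6) (4,2) (4,3) (4,4) (4,5) (4,6) (5,2) (5,3) (5,4) (5,6) (6,2) (6,3) (6,4)] -> total=20
Click 3 (0,0) count=1: revealed 1 new [(0,0)] -> total=21

Answer: #......
.......
...###.
...####
..#####
..#####
..###..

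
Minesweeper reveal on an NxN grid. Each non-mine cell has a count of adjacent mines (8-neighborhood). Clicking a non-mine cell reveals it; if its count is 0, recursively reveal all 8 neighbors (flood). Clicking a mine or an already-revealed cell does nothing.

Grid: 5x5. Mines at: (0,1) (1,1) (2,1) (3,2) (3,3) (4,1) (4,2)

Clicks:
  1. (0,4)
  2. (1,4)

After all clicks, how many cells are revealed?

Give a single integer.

Answer: 9

Derivation:
Click 1 (0,4) count=0: revealed 9 new [(0,2) (0,3) (0,4) (1,2) (1,3) (1,4) (2,2) (2,3) (2,4)] -> total=9
Click 2 (1,4) count=0: revealed 0 new [(none)] -> total=9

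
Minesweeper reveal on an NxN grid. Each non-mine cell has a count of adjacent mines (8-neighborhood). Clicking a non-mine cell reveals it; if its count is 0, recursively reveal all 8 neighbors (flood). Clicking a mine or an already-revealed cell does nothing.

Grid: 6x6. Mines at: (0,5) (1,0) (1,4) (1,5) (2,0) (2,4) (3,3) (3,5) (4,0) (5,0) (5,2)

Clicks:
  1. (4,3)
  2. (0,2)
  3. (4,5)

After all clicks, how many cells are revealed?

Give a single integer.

Answer: 11

Derivation:
Click 1 (4,3) count=2: revealed 1 new [(4,3)] -> total=1
Click 2 (0,2) count=0: revealed 9 new [(0,1) (0,2) (0,3) (1,1) (1,2) (1,3) (2,1) (2,2) (2,3)] -> total=10
Click 3 (4,5) count=1: revealed 1 new [(4,5)] -> total=11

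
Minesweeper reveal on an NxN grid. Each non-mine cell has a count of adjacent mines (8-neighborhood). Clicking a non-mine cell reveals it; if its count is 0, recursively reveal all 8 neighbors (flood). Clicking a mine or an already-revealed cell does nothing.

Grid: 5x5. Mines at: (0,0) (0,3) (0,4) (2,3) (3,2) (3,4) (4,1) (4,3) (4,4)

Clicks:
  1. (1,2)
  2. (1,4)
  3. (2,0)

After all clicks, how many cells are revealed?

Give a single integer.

Answer: 8

Derivation:
Click 1 (1,2) count=2: revealed 1 new [(1,2)] -> total=1
Click 2 (1,4) count=3: revealed 1 new [(1,4)] -> total=2
Click 3 (2,0) count=0: revealed 6 new [(1,0) (1,1) (2,0) (2,1) (3,0) (3,1)] -> total=8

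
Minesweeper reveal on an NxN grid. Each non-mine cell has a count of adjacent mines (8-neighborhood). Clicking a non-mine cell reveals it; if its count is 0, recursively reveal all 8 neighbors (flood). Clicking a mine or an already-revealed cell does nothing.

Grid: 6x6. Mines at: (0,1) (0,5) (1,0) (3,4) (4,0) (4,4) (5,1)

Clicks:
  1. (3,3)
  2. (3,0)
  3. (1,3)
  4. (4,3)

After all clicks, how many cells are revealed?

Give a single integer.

Answer: 18

Derivation:
Click 1 (3,3) count=2: revealed 1 new [(3,3)] -> total=1
Click 2 (3,0) count=1: revealed 1 new [(3,0)] -> total=2
Click 3 (1,3) count=0: revealed 16 new [(0,2) (0,3) (0,4) (1,1) (1,2) (1,3) (1,4) (2,1) (2,2) (2,3) (2,4) (3,1) (3,2) (4,1) (4,2) (4,3)] -> total=18
Click 4 (4,3) count=2: revealed 0 new [(none)] -> total=18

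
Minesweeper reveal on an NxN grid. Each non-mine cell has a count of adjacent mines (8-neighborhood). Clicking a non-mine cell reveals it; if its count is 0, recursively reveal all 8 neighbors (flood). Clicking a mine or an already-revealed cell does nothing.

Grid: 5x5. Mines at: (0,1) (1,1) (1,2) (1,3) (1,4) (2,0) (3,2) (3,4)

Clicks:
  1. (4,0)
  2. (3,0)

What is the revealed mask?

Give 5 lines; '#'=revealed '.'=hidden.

Answer: .....
.....
.....
##...
##...

Derivation:
Click 1 (4,0) count=0: revealed 4 new [(3,0) (3,1) (4,0) (4,1)] -> total=4
Click 2 (3,0) count=1: revealed 0 new [(none)] -> total=4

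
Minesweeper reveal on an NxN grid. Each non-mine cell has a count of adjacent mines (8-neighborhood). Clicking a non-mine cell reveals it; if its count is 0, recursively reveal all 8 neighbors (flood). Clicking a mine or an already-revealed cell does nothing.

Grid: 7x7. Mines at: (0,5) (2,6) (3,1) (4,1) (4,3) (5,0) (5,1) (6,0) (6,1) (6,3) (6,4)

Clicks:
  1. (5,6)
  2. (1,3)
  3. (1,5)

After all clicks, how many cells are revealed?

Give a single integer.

Answer: 30

Derivation:
Click 1 (5,6) count=0: revealed 11 new [(3,4) (3,5) (3,6) (4,4) (4,5) (4,6) (5,4) (5,5) (5,6) (6,5) (6,6)] -> total=11
Click 2 (1,3) count=0: revealed 19 new [(0,0) (0,1) (0,2) (0,3) (0,4) (1,0) (1,1) (1,2) (1,3) (1,4) (1,5) (2,0) (2,1) (2,2) (2,3) (2,4) (2,5) (3,2) (3,3)] -> total=30
Click 3 (1,5) count=2: revealed 0 new [(none)] -> total=30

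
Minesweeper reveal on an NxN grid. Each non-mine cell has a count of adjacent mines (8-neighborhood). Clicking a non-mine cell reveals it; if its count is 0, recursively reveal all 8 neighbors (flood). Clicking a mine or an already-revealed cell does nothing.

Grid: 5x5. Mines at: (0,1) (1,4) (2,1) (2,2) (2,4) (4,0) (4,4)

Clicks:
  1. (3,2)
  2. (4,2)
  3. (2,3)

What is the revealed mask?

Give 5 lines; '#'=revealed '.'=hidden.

Answer: .....
.....
...#.
.###.
.###.

Derivation:
Click 1 (3,2) count=2: revealed 1 new [(3,2)] -> total=1
Click 2 (4,2) count=0: revealed 5 new [(3,1) (3,3) (4,1) (4,2) (4,3)] -> total=6
Click 3 (2,3) count=3: revealed 1 new [(2,3)] -> total=7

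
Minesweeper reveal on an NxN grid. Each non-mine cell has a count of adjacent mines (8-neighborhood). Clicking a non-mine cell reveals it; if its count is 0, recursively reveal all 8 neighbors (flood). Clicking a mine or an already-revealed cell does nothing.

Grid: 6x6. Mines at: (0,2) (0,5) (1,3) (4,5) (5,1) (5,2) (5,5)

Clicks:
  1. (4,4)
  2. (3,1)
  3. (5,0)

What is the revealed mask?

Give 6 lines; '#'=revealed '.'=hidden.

Answer: ##....
###...
#####.
#####.
#####.
#.....

Derivation:
Click 1 (4,4) count=2: revealed 1 new [(4,4)] -> total=1
Click 2 (3,1) count=0: revealed 19 new [(0,0) (0,1) (1,0) (1,1) (1,2) (2,0) (2,1) (2,2) (2,3) (2,4) (3,0) (3,1) (3,2) (3,3) (3,4) (4,0) (4,1) (4,2) (4,3)] -> total=20
Click 3 (5,0) count=1: revealed 1 new [(5,0)] -> total=21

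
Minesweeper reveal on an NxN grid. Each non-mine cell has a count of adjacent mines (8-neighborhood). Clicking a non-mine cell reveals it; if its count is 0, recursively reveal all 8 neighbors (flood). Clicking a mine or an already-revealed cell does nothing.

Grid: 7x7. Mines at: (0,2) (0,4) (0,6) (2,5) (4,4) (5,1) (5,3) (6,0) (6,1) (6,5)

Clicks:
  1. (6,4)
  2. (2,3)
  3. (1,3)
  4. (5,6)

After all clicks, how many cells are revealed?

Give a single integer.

Answer: 23

Derivation:
Click 1 (6,4) count=2: revealed 1 new [(6,4)] -> total=1
Click 2 (2,3) count=0: revealed 21 new [(0,0) (0,1) (1,0) (1,1) (1,2) (1,3) (1,4) (2,0) (2,1) (2,2) (2,3) (2,4) (3,0) (3,1) (3,2) (3,3) (3,4) (4,0) (4,1) (4,2) (4,3)] -> total=22
Click 3 (1,3) count=2: revealed 0 new [(none)] -> total=22
Click 4 (5,6) count=1: revealed 1 new [(5,6)] -> total=23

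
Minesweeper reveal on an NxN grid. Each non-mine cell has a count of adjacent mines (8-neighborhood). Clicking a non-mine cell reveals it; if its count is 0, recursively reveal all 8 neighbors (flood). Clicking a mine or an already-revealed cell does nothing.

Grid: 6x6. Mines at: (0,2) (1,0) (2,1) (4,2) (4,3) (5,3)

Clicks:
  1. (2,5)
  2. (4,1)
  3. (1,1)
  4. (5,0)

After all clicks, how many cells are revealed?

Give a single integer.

Click 1 (2,5) count=0: revealed 19 new [(0,3) (0,4) (0,5) (1,2) (1,3) (1,4) (1,5) (2,2) (2,3) (2,4) (2,5) (3,2) (3,3) (3,4) (3,5) (4,4) (4,5) (5,4) (5,5)] -> total=19
Click 2 (4,1) count=1: revealed 1 new [(4,1)] -> total=20
Click 3 (1,1) count=3: revealed 1 new [(1,1)] -> total=21
Click 4 (5,0) count=0: revealed 5 new [(3,0) (3,1) (4,0) (5,0) (5,1)] -> total=26

Answer: 26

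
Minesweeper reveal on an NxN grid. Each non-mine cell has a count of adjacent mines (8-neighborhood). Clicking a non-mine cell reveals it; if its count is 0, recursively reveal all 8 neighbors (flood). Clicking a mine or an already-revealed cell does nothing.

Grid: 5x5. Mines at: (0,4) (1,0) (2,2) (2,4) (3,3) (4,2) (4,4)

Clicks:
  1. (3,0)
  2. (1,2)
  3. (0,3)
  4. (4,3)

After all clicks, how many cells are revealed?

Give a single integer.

Click 1 (3,0) count=0: revealed 6 new [(2,0) (2,1) (3,0) (3,1) (4,0) (4,1)] -> total=6
Click 2 (1,2) count=1: revealed 1 new [(1,2)] -> total=7
Click 3 (0,3) count=1: revealed 1 new [(0,3)] -> total=8
Click 4 (4,3) count=3: revealed 1 new [(4,3)] -> total=9

Answer: 9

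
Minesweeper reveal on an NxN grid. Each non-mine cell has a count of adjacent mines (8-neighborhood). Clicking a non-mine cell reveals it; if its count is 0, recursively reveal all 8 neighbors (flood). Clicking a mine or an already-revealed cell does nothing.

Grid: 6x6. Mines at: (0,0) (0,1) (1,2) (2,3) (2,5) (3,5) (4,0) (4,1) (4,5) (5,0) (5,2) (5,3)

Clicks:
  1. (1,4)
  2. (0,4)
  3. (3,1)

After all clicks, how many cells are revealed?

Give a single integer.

Answer: 7

Derivation:
Click 1 (1,4) count=2: revealed 1 new [(1,4)] -> total=1
Click 2 (0,4) count=0: revealed 5 new [(0,3) (0,4) (0,5) (1,3) (1,5)] -> total=6
Click 3 (3,1) count=2: revealed 1 new [(3,1)] -> total=7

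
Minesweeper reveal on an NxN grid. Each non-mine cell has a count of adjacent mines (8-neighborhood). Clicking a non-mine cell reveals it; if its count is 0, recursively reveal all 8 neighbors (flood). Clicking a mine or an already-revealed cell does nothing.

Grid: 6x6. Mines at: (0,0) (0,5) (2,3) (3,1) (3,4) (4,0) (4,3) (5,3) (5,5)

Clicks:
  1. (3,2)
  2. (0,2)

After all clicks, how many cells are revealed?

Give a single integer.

Click 1 (3,2) count=3: revealed 1 new [(3,2)] -> total=1
Click 2 (0,2) count=0: revealed 8 new [(0,1) (0,2) (0,3) (0,4) (1,1) (1,2) (1,3) (1,4)] -> total=9

Answer: 9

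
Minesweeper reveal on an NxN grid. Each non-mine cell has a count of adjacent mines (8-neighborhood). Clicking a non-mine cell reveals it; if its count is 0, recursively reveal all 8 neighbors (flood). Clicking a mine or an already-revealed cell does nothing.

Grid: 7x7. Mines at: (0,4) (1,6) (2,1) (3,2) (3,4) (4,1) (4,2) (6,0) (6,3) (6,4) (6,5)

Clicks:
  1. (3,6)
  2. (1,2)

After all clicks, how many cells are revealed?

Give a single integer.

Answer: 9

Derivation:
Click 1 (3,6) count=0: revealed 8 new [(2,5) (2,6) (3,5) (3,6) (4,5) (4,6) (5,5) (5,6)] -> total=8
Click 2 (1,2) count=1: revealed 1 new [(1,2)] -> total=9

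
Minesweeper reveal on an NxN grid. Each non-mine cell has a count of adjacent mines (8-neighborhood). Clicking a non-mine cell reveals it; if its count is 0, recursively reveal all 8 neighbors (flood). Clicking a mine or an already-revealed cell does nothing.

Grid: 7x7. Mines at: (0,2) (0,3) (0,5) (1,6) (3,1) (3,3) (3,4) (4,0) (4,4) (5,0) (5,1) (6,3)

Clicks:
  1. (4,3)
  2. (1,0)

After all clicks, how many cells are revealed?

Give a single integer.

Answer: 7

Derivation:
Click 1 (4,3) count=3: revealed 1 new [(4,3)] -> total=1
Click 2 (1,0) count=0: revealed 6 new [(0,0) (0,1) (1,0) (1,1) (2,0) (2,1)] -> total=7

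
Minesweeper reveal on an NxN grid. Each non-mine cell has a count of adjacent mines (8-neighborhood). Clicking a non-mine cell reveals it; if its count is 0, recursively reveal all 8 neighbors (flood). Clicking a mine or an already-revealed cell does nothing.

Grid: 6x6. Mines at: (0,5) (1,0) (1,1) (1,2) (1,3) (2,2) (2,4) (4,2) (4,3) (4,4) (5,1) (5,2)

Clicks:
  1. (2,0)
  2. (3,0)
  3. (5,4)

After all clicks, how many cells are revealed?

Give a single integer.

Answer: 7

Derivation:
Click 1 (2,0) count=2: revealed 1 new [(2,0)] -> total=1
Click 2 (3,0) count=0: revealed 5 new [(2,1) (3,0) (3,1) (4,0) (4,1)] -> total=6
Click 3 (5,4) count=2: revealed 1 new [(5,4)] -> total=7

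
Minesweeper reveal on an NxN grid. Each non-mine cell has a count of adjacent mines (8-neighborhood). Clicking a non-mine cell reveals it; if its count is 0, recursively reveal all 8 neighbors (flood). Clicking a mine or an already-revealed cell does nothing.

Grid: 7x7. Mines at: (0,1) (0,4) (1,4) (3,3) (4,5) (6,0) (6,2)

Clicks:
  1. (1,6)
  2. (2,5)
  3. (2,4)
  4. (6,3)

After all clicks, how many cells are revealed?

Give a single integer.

Click 1 (1,6) count=0: revealed 8 new [(0,5) (0,6) (1,5) (1,6) (2,5) (2,6) (3,5) (3,6)] -> total=8
Click 2 (2,5) count=1: revealed 0 new [(none)] -> total=8
Click 3 (2,4) count=2: revealed 1 new [(2,4)] -> total=9
Click 4 (6,3) count=1: revealed 1 new [(6,3)] -> total=10

Answer: 10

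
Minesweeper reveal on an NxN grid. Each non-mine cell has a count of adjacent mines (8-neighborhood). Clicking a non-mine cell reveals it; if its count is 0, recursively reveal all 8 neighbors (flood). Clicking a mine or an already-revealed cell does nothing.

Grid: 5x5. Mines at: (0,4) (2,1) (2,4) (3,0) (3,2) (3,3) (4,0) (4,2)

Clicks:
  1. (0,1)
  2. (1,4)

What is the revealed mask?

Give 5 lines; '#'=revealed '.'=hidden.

Click 1 (0,1) count=0: revealed 8 new [(0,0) (0,1) (0,2) (0,3) (1,0) (1,1) (1,2) (1,3)] -> total=8
Click 2 (1,4) count=2: revealed 1 new [(1,4)] -> total=9

Answer: ####.
#####
.....
.....
.....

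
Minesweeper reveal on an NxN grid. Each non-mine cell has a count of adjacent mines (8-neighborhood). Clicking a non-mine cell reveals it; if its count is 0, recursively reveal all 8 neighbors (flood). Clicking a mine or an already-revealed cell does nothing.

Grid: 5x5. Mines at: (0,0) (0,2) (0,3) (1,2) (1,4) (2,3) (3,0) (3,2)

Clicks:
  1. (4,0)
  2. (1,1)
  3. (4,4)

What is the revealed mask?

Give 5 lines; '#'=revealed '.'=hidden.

Click 1 (4,0) count=1: revealed 1 new [(4,0)] -> total=1
Click 2 (1,1) count=3: revealed 1 new [(1,1)] -> total=2
Click 3 (4,4) count=0: revealed 4 new [(3,3) (3,4) (4,3) (4,4)] -> total=6

Answer: .....
.#...
.....
...##
#..##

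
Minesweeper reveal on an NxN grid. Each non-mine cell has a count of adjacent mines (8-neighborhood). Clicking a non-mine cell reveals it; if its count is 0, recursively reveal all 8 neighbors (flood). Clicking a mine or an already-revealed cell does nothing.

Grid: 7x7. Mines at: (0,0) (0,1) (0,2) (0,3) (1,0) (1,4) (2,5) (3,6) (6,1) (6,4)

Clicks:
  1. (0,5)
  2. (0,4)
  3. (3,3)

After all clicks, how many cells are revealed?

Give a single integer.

Click 1 (0,5) count=1: revealed 1 new [(0,5)] -> total=1
Click 2 (0,4) count=2: revealed 1 new [(0,4)] -> total=2
Click 3 (3,3) count=0: revealed 26 new [(1,1) (1,2) (1,3) (2,0) (2,1) (2,2) (2,3) (2,4) (3,0) (3,1) (3,2) (3,3) (3,4) (3,5) (4,0) (4,1) (4,2) (4,3) (4,4) (4,5) (5,0) (5,1) (5,2) (5,3) (5,4) (5,5)] -> total=28

Answer: 28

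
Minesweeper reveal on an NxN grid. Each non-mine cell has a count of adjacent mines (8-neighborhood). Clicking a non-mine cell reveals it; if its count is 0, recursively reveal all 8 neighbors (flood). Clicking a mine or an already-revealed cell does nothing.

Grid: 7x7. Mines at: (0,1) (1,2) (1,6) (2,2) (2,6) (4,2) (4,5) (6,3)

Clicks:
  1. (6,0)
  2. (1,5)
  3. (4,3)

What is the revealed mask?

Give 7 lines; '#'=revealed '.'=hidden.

Answer: .......
##...#.
##.....
##.....
##.#...
###....
###....

Derivation:
Click 1 (6,0) count=0: revealed 14 new [(1,0) (1,1) (2,0) (2,1) (3,0) (3,1) (4,0) (4,1) (5,0) (5,1) (5,2) (6,0) (6,1) (6,2)] -> total=14
Click 2 (1,5) count=2: revealed 1 new [(1,5)] -> total=15
Click 3 (4,3) count=1: revealed 1 new [(4,3)] -> total=16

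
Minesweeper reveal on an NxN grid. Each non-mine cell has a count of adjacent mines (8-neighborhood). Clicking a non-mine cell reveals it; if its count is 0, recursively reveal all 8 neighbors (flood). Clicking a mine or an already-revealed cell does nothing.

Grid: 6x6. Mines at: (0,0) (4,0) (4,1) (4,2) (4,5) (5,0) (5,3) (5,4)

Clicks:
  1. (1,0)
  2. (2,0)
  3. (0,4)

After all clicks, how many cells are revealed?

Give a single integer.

Answer: 23

Derivation:
Click 1 (1,0) count=1: revealed 1 new [(1,0)] -> total=1
Click 2 (2,0) count=0: revealed 22 new [(0,1) (0,2) (0,3) (0,4) (0,5) (1,1) (1,2) (1,3) (1,4) (1,5) (2,0) (2,1) (2,2) (2,3) (2,4) (2,5) (3,0) (3,1) (3,2) (3,3) (3,4) (3,5)] -> total=23
Click 3 (0,4) count=0: revealed 0 new [(none)] -> total=23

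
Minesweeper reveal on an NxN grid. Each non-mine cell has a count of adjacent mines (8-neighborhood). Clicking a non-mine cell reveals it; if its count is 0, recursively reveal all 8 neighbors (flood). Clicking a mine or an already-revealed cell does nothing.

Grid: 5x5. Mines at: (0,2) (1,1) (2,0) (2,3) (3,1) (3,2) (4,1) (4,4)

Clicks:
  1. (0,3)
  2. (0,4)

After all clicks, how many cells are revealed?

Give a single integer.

Click 1 (0,3) count=1: revealed 1 new [(0,3)] -> total=1
Click 2 (0,4) count=0: revealed 3 new [(0,4) (1,3) (1,4)] -> total=4

Answer: 4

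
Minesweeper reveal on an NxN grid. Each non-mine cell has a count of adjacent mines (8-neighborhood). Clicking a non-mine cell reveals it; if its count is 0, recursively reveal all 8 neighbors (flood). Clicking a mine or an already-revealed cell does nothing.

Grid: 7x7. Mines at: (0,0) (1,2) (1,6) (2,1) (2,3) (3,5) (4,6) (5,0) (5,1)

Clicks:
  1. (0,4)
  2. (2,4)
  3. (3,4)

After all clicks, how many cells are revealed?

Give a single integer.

Click 1 (0,4) count=0: revealed 6 new [(0,3) (0,4) (0,5) (1,3) (1,4) (1,5)] -> total=6
Click 2 (2,4) count=2: revealed 1 new [(2,4)] -> total=7
Click 3 (3,4) count=2: revealed 1 new [(3,4)] -> total=8

Answer: 8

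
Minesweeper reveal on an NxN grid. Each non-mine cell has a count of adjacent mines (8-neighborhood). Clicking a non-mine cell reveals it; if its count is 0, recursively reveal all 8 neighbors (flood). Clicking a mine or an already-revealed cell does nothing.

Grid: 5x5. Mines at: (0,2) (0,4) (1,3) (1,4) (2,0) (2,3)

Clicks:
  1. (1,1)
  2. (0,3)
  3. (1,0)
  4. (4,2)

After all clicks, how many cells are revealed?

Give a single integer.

Click 1 (1,1) count=2: revealed 1 new [(1,1)] -> total=1
Click 2 (0,3) count=4: revealed 1 new [(0,3)] -> total=2
Click 3 (1,0) count=1: revealed 1 new [(1,0)] -> total=3
Click 4 (4,2) count=0: revealed 10 new [(3,0) (3,1) (3,2) (3,3) (3,4) (4,0) (4,1) (4,2) (4,3) (4,4)] -> total=13

Answer: 13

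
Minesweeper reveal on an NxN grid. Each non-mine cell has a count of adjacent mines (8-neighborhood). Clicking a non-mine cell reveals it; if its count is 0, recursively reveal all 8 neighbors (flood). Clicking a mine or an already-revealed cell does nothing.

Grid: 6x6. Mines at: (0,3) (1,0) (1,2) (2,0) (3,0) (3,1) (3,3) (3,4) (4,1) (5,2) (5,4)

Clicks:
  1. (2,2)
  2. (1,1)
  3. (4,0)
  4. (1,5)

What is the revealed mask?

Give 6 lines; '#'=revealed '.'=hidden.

Answer: ....##
.#..##
..#.##
......
#.....
......

Derivation:
Click 1 (2,2) count=3: revealed 1 new [(2,2)] -> total=1
Click 2 (1,1) count=3: revealed 1 new [(1,1)] -> total=2
Click 3 (4,0) count=3: revealed 1 new [(4,0)] -> total=3
Click 4 (1,5) count=0: revealed 6 new [(0,4) (0,5) (1,4) (1,5) (2,4) (2,5)] -> total=9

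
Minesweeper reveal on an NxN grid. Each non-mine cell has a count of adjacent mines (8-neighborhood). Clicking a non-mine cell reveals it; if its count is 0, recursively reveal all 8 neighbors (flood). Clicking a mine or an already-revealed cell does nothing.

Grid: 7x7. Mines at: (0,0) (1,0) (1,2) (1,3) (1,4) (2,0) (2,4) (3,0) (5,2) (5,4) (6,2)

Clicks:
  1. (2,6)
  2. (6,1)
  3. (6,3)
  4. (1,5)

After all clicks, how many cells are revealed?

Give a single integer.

Click 1 (2,6) count=0: revealed 14 new [(0,5) (0,6) (1,5) (1,6) (2,5) (2,6) (3,5) (3,6) (4,5) (4,6) (5,5) (5,6) (6,5) (6,6)] -> total=14
Click 2 (6,1) count=2: revealed 1 new [(6,1)] -> total=15
Click 3 (6,3) count=3: revealed 1 new [(6,3)] -> total=16
Click 4 (1,5) count=2: revealed 0 new [(none)] -> total=16

Answer: 16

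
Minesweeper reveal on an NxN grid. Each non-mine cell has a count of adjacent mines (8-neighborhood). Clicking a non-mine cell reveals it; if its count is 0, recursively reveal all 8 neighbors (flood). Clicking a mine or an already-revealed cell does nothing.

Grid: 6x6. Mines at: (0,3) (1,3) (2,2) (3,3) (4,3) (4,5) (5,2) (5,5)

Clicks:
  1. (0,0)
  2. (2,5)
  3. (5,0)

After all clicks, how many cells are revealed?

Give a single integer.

Answer: 22

Derivation:
Click 1 (0,0) count=0: revealed 14 new [(0,0) (0,1) (0,2) (1,0) (1,1) (1,2) (2,0) (2,1) (3,0) (3,1) (4,0) (4,1) (5,0) (5,1)] -> total=14
Click 2 (2,5) count=0: revealed 8 new [(0,4) (0,5) (1,4) (1,5) (2,4) (2,5) (3,4) (3,5)] -> total=22
Click 3 (5,0) count=0: revealed 0 new [(none)] -> total=22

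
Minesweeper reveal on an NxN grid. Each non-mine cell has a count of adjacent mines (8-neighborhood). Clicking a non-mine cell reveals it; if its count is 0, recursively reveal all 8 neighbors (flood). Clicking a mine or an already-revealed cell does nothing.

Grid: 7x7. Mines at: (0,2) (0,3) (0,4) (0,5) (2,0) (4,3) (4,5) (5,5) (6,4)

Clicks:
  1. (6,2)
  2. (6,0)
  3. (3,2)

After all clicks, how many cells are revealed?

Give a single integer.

Click 1 (6,2) count=0: revealed 14 new [(3,0) (3,1) (3,2) (4,0) (4,1) (4,2) (5,0) (5,1) (5,2) (5,3) (6,0) (6,1) (6,2) (6,3)] -> total=14
Click 2 (6,0) count=0: revealed 0 new [(none)] -> total=14
Click 3 (3,2) count=1: revealed 0 new [(none)] -> total=14

Answer: 14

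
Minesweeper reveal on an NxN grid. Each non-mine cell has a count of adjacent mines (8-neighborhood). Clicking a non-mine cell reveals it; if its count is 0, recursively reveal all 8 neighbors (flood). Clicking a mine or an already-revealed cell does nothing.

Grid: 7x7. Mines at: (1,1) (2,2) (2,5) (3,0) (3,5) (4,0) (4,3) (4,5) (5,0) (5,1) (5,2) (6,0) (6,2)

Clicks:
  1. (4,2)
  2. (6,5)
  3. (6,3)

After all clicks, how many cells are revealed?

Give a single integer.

Answer: 9

Derivation:
Click 1 (4,2) count=3: revealed 1 new [(4,2)] -> total=1
Click 2 (6,5) count=0: revealed 8 new [(5,3) (5,4) (5,5) (5,6) (6,3) (6,4) (6,5) (6,6)] -> total=9
Click 3 (6,3) count=2: revealed 0 new [(none)] -> total=9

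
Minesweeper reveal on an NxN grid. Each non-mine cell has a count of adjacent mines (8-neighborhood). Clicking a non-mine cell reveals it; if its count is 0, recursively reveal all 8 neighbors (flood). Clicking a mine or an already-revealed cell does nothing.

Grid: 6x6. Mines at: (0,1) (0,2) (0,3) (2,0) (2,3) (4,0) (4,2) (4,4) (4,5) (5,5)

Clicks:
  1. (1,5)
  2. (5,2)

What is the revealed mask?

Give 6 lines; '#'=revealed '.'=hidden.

Click 1 (1,5) count=0: revealed 8 new [(0,4) (0,5) (1,4) (1,5) (2,4) (2,5) (3,4) (3,5)] -> total=8
Click 2 (5,2) count=1: revealed 1 new [(5,2)] -> total=9

Answer: ....##
....##
....##
....##
......
..#...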